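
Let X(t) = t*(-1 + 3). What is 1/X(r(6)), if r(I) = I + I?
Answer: 1/24 ≈ 0.041667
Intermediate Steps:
r(I) = 2*I
X(t) = 2*t (X(t) = t*2 = 2*t)
1/X(r(6)) = 1/(2*(2*6)) = 1/(2*12) = 1/24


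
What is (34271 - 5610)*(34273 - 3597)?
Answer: 879204836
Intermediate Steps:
(34271 - 5610)*(34273 - 3597) = 28661*30676 = 879204836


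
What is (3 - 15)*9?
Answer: -108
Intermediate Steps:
(3 - 15)*9 = -12*9 = -108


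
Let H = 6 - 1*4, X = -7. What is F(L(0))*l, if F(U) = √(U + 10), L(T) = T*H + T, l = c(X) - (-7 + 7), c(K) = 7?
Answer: 7*√10 ≈ 22.136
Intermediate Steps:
H = 2 (H = 6 - 4 = 2)
l = 7 (l = 7 - (-7 + 7) = 7 - 1*0 = 7 + 0 = 7)
L(T) = 3*T (L(T) = T*2 + T = 2*T + T = 3*T)
F(U) = √(10 + U)
F(L(0))*l = √(10 + 3*0)*7 = √(10 + 0)*7 = √10*7 = 7*√10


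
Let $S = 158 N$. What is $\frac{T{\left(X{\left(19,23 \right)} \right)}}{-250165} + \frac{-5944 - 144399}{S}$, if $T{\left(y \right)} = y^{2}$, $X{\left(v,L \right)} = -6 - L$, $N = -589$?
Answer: $\frac{37532291453}{23280855230} \approx 1.6122$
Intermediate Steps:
$S = -93062$ ($S = 158 \left(-589\right) = -93062$)
$\frac{T{\left(X{\left(19,23 \right)} \right)}}{-250165} + \frac{-5944 - 144399}{S} = \frac{\left(-6 - 23\right)^{2}}{-250165} + \frac{-5944 - 144399}{-93062} = \left(-6 - 23\right)^{2} \left(- \frac{1}{250165}\right) - - \frac{150343}{93062} = \left(-29\right)^{2} \left(- \frac{1}{250165}\right) + \frac{150343}{93062} = 841 \left(- \frac{1}{250165}\right) + \frac{150343}{93062} = - \frac{841}{250165} + \frac{150343}{93062} = \frac{37532291453}{23280855230}$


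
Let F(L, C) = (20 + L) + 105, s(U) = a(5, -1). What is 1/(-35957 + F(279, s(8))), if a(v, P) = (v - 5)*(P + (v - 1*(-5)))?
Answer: -1/35553 ≈ -2.8127e-5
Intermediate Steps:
a(v, P) = (-5 + v)*(5 + P + v) (a(v, P) = (-5 + v)*(P + (v + 5)) = (-5 + v)*(P + (5 + v)) = (-5 + v)*(5 + P + v))
s(U) = 0 (s(U) = -25 + 5² - 5*(-1) - 1*5 = -25 + 25 + 5 - 5 = 0)
F(L, C) = 125 + L
1/(-35957 + F(279, s(8))) = 1/(-35957 + (125 + 279)) = 1/(-35957 + 404) = 1/(-35553) = -1/35553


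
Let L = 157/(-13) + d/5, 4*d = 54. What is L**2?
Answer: 1485961/16900 ≈ 87.927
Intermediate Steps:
d = 27/2 (d = (1/4)*54 = 27/2 ≈ 13.500)
L = -1219/130 (L = 157/(-13) + (27/2)/5 = 157*(-1/13) + (27/2)*(1/5) = -157/13 + 27/10 = -1219/130 ≈ -9.3769)
L**2 = (-1219/130)**2 = 1485961/16900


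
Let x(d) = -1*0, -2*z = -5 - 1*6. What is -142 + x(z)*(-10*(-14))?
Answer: -142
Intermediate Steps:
z = 11/2 (z = -(-5 - 1*6)/2 = -(-5 - 6)/2 = -½*(-11) = 11/2 ≈ 5.5000)
x(d) = 0
-142 + x(z)*(-10*(-14)) = -142 + 0*(-10*(-14)) = -142 + 0*(-1*(-140)) = -142 + 0*140 = -142 + 0 = -142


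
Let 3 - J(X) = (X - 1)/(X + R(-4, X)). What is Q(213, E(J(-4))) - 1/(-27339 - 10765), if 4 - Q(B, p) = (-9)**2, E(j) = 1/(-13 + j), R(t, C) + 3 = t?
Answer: -2934007/38104 ≈ -77.000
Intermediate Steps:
R(t, C) = -3 + t
J(X) = 3 - (-1 + X)/(-7 + X) (J(X) = 3 - (X - 1)/(X + (-3 - 4)) = 3 - (-1 + X)/(X - 7) = 3 - (-1 + X)/(-7 + X))
Q(B, p) = -77 (Q(B, p) = 4 - 1*(-9)**2 = 4 - 1*81 = 4 - 81 = -77)
Q(213, E(J(-4))) - 1/(-27339 - 10765) = -77 - 1/(-27339 - 10765) = -77 - 1/(-38104) = -77 - 1*(-1/38104) = -77 + 1/38104 = -2934007/38104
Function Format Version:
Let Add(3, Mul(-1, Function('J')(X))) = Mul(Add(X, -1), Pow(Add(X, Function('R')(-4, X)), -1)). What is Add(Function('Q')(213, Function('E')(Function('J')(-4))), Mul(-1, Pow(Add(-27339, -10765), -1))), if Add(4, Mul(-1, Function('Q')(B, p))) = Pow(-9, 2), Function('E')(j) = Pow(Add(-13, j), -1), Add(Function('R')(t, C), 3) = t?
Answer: Rational(-2934007, 38104) ≈ -77.000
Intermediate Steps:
Function('R')(t, C) = Add(-3, t)
Function('J')(X) = Add(3, Mul(-1, Pow(Add(-7, X), -1), Add(-1, X))) (Function('J')(X) = Add(3, Mul(-1, Mul(Add(X, -1), Pow(Add(X, Add(-3, -4)), -1)))) = Add(3, Mul(-1, Mul(Add(-1, X), Pow(Add(X, -7), -1)))) = Add(3, Mul(-1, Mul(Add(-1, X), Pow(Add(-7, X), -1)))) = Add(3, Mul(-1, Mul(Pow(Add(-7, X), -1), Add(-1, X)))) = Add(3, Mul(-1, Pow(Add(-7, X), -1), Add(-1, X))))
Function('Q')(B, p) = -77 (Function('Q')(B, p) = Add(4, Mul(-1, Pow(-9, 2))) = Add(4, Mul(-1, 81)) = Add(4, -81) = -77)
Add(Function('Q')(213, Function('E')(Function('J')(-4))), Mul(-1, Pow(Add(-27339, -10765), -1))) = Add(-77, Mul(-1, Pow(Add(-27339, -10765), -1))) = Add(-77, Mul(-1, Pow(-38104, -1))) = Add(-77, Mul(-1, Rational(-1, 38104))) = Add(-77, Rational(1, 38104)) = Rational(-2934007, 38104)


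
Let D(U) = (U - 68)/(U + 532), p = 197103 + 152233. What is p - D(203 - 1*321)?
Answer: 24104215/69 ≈ 3.4934e+5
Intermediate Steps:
p = 349336
D(U) = (-68 + U)/(532 + U)
p - D(203 - 1*321) = 349336 - (-68 + (203 - 1*321))/(532 + (203 - 1*321)) = 349336 - (-68 + (203 - 321))/(532 + (203 - 321)) = 349336 - (-68 - 118)/(532 - 118) = 349336 - (-186)/414 = 349336 - 1*(-31/69) = 349336 + 31/69 = 24104215/69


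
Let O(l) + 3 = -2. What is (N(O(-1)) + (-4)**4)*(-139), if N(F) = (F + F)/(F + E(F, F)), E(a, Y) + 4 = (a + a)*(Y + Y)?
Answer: -3236754/91 ≈ -35569.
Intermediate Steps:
O(l) = -5 (O(l) = -3 - 2 = -5)
E(a, Y) = -4 + 4*Y*a (E(a, Y) = -4 + (a + a)*(Y + Y) = -4 + (2*a)*(2*Y) = -4 + 4*Y*a)
N(F) = 2*F/(-4 + F + 4*F**2) (N(F) = (F + F)/(F + (-4 + 4*F*F)) = (2*F)/(F + (-4 + 4*F**2)) = (2*F)/(-4 + F + 4*F**2) = 2*F/(-4 + F + 4*F**2))
(N(O(-1)) + (-4)**4)*(-139) = (2*(-5)/(-4 - 5 + 4*(-5)**2) + (-4)**4)*(-139) = (2*(-5)/(-4 - 5 + 4*25) + 256)*(-139) = (2*(-5)/(-4 - 5 + 100) + 256)*(-139) = (2*(-5)/91 + 256)*(-139) = (2*(-5)*(1/91) + 256)*(-139) = (-10/91 + 256)*(-139) = (23286/91)*(-139) = -3236754/91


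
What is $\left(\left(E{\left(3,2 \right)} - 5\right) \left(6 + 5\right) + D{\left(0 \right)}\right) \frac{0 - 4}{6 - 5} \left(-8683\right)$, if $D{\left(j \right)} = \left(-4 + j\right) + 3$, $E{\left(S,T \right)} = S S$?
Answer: $1493476$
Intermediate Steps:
$E{\left(S,T \right)} = S^{2}$
$D{\left(j \right)} = -1 + j$
$\left(\left(E{\left(3,2 \right)} - 5\right) \left(6 + 5\right) + D{\left(0 \right)}\right) \frac{0 - 4}{6 - 5} \left(-8683\right) = \left(\left(3^{2} - 5\right) \left(6 + 5\right) + \left(-1 + 0\right)\right) \frac{0 - 4}{6 - 5} \left(-8683\right) = \left(\left(9 - 5\right) 11 - 1\right) \left(- \frac{4}{1}\right) \left(-8683\right) = \left(4 \cdot 11 - 1\right) \left(\left(-4\right) 1\right) \left(-8683\right) = \left(44 - 1\right) \left(-4\right) \left(-8683\right) = 43 \left(-4\right) \left(-8683\right) = \left(-172\right) \left(-8683\right) = 1493476$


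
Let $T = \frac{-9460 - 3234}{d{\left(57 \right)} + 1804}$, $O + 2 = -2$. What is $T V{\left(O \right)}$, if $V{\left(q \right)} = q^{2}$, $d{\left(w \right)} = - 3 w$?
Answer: $- \frac{203104}{1633} \approx -124.37$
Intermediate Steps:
$O = -4$ ($O = -2 - 2 = -4$)
$T = - \frac{12694}{1633}$ ($T = \frac{-9460 - 3234}{\left(-3\right) 57 + 1804} = - \frac{12694}{-171 + 1804} = - \frac{12694}{1633} \approx -7.7734$)
$T V{\left(O \right)} = - \frac{12694 \left(-4\right)^{2}}{1633} = \left(- \frac{12694}{1633}\right) 16 = - \frac{203104}{1633}$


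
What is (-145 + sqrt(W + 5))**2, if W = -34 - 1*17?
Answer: (145 - I*sqrt(46))**2 ≈ 20979.0 - 1966.9*I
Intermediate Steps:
W = -51 (W = -34 - 17 = -51)
(-145 + sqrt(W + 5))**2 = (-145 + sqrt(-51 + 5))**2 = (-145 + sqrt(-46))**2 = (-145 + I*sqrt(46))**2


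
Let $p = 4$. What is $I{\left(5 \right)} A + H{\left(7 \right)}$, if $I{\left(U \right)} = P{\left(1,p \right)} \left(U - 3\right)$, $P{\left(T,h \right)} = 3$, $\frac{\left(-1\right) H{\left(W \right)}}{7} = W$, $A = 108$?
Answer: $599$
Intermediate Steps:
$H{\left(W \right)} = - 7 W$
$I{\left(U \right)} = -9 + 3 U$ ($I{\left(U \right)} = 3 \left(U - 3\right) = 3 \left(-3 + U\right) = -9 + 3 U$)
$I{\left(5 \right)} A + H{\left(7 \right)} = \left(-9 + 3 \cdot 5\right) 108 - 49 = \left(-9 + 15\right) 108 - 49 = 6 \cdot 108 - 49 = 648 - 49 = 599$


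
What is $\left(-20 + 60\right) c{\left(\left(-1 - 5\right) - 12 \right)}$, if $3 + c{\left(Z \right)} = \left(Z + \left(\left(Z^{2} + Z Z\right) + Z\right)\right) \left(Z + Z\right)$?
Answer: $-881400$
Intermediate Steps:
$c{\left(Z \right)} = -3 + 2 Z \left(2 Z + 2 Z^{2}\right)$ ($c{\left(Z \right)} = -3 + \left(Z + \left(\left(Z^{2} + Z Z\right) + Z\right)\right) \left(Z + Z\right) = -3 + \left(Z + \left(\left(Z^{2} + Z^{2}\right) + Z\right)\right) 2 Z = -3 + \left(Z + \left(2 Z^{2} + Z\right)\right) 2 Z = -3 + \left(Z + \left(Z + 2 Z^{2}\right)\right) 2 Z = -3 + \left(2 Z + 2 Z^{2}\right) 2 Z = -3 + 2 Z \left(2 Z + 2 Z^{2}\right)$)
$\left(-20 + 60\right) c{\left(\left(-1 - 5\right) - 12 \right)} = \left(-20 + 60\right) \left(-3 + 4 \left(\left(-1 - 5\right) - 12\right)^{2} + 4 \left(\left(-1 - 5\right) - 12\right)^{3}\right) = 40 \left(-3 + 4 \left(-6 - 12\right)^{2} + 4 \left(-6 - 12\right)^{3}\right) = 40 \left(-3 + 4 \left(-18\right)^{2} + 4 \left(-18\right)^{3}\right) = 40 \left(-3 + 4 \cdot 324 + 4 \left(-5832\right)\right) = 40 \left(-3 + 1296 - 23328\right) = 40 \left(-22035\right) = -881400$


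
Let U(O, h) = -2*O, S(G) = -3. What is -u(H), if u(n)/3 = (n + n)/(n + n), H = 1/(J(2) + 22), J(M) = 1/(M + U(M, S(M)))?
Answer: -3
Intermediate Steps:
J(M) = -1/M (J(M) = 1/(M - 2*M) = 1/(-M) = -1/M)
H = 2/43 (H = 1/(-1/2 + 22) = 1/(43/2) = 2/43 ≈ 0.046512)
u(n) = 3 (u(n) = 3*((n + n)/(n + n)) = 3*((2*n)/((2*n))) = 3*((2*n)*(1/(2*n))) = 3*1 = 3)
-u(H) = -1*3 = -3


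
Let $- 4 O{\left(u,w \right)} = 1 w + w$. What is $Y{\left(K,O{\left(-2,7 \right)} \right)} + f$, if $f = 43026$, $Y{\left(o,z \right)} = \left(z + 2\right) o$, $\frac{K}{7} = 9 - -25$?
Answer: $42669$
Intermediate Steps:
$O{\left(u,w \right)} = - \frac{w}{2}$ ($O{\left(u,w \right)} = - \frac{1 w + w}{4} = - \frac{w + w}{4} = - \frac{2 w}{4} = - \frac{w}{2}$)
$K = 238$ ($K = 7 \left(9 - -25\right) = 7 \left(9 + 25\right) = 7 \cdot 34 = 238$)
$Y{\left(o,z \right)} = o \left(2 + z\right)$ ($Y{\left(o,z \right)} = \left(2 + z\right) o = o \left(2 + z\right)$)
$Y{\left(K,O{\left(-2,7 \right)} \right)} + f = 238 \left(2 - \frac{7}{2}\right) + 43026 = 238 \left(- \frac{3}{2}\right) + 43026 = -357 + 43026 = 42669$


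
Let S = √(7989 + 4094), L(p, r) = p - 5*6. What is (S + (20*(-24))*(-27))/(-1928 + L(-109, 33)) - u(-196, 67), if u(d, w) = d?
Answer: 130724/689 - √12083/2067 ≈ 189.68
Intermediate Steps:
L(p, r) = -30 + p (L(p, r) = p - 30 = -30 + p)
S = √12083 ≈ 109.92
(S + (20*(-24))*(-27))/(-1928 + L(-109, 33)) - u(-196, 67) = (√12083 + (20*(-24))*(-27))/(-1928 + (-30 - 109)) - 1*(-196) = (√12083 - 480*(-27))/(-1928 - 139) + 196 = (√12083 + 12960)/(-2067) + 196 = (12960 + √12083)*(-1/2067) + 196 = (-4320/689 - √12083/2067) + 196 = 130724/689 - √12083/2067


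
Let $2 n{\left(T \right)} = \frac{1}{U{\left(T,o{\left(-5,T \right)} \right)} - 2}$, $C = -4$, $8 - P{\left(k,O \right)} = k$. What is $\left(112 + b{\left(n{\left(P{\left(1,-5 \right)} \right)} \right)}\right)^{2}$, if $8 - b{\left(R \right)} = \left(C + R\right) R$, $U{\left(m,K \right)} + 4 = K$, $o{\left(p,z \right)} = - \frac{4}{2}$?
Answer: $\frac{939729025}{65536} \approx 14339.0$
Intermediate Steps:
$P{\left(k,O \right)} = 8 - k$
$o{\left(p,z \right)} = -2$ ($o{\left(p,z \right)} = \left(-4\right) \frac{1}{2} = -2$)
$U{\left(m,K \right)} = -4 + K$
$n{\left(T \right)} = - \frac{1}{16}$ ($n{\left(T \right)} = \frac{1}{2 \left(\left(-4 - 2\right) - 2\right)} = \frac{1}{2 \left(-6 - 2\right)} = \frac{1}{2 \left(-8\right)} = \frac{1}{2} \left(- \frac{1}{8}\right) = - \frac{1}{16}$)
$b{\left(R \right)} = 8 - R \left(-4 + R\right)$ ($b{\left(R \right)} = 8 - \left(-4 + R\right) R = 8 - R \left(-4 + R\right)$)
$\left(112 + b{\left(n{\left(P{\left(1,-5 \right)} \right)} \right)}\right)^{2} = \left(112 + \left(8 - \left(- \frac{1}{16}\right)^{2} + 4 \left(- \frac{1}{16}\right)\right)\right)^{2} = \left(112 - - \frac{1983}{256}\right)^{2} = \left(112 + \frac{1983}{256}\right)^{2} = \left(\frac{30655}{256}\right)^{2} = \frac{939729025}{65536}$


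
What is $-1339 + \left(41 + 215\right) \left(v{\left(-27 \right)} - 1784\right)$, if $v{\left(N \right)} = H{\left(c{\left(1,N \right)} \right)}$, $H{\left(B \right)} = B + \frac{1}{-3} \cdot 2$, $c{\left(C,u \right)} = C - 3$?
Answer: $- \frac{1376177}{3} \approx -4.5873 \cdot 10^{5}$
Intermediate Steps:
$c{\left(C,u \right)} = -3 + C$
$H{\left(B \right)} = - \frac{2}{3} + B$ ($H{\left(B \right)} = B - \frac{2}{3} = - \frac{2}{3} + B$)
$v{\left(N \right)} = - \frac{8}{3}$ ($v{\left(N \right)} = - \frac{2}{3} + \left(-3 + 1\right) = - \frac{2}{3} - 2 = - \frac{8}{3}$)
$-1339 + \left(41 + 215\right) \left(v{\left(-27 \right)} - 1784\right) = -1339 + \left(41 + 215\right) \left(- \frac{8}{3} - 1784\right) = -1339 + 256 \left(- \frac{5360}{3}\right) = -1339 - \frac{1372160}{3} = - \frac{1376177}{3}$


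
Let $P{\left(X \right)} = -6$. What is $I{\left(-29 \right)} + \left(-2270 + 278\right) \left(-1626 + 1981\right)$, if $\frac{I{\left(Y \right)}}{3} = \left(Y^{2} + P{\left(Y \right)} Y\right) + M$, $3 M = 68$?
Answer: $-704047$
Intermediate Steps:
$M = \frac{68}{3}$ ($M = \frac{1}{3} \cdot 68 = \frac{68}{3} \approx 22.667$)
$I{\left(Y \right)} = 68 - 18 Y + 3 Y^{2}$ ($I{\left(Y \right)} = 3 \left(\left(Y^{2} - 6 Y\right) + \frac{68}{3}\right) = 3 \left(\frac{68}{3} + Y^{2} - 6 Y\right) = 68 - 18 Y + 3 Y^{2}$)
$I{\left(-29 \right)} + \left(-2270 + 278\right) \left(-1626 + 1981\right) = \left(68 - -522 + 3 \left(-29\right)^{2}\right) + \left(-2270 + 278\right) \left(-1626 + 1981\right) = \left(68 + 522 + 3 \cdot 841\right) - 707160 = \left(68 + 522 + 2523\right) - 707160 = 3113 - 707160 = -704047$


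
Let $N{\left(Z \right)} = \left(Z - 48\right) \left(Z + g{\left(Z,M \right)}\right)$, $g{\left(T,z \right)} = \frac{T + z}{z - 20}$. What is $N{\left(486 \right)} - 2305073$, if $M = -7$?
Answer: $- \frac{18899779}{9} \approx -2.1 \cdot 10^{6}$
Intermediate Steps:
$g{\left(T,z \right)} = \frac{T + z}{-20 + z}$
$N{\left(Z \right)} = \left(-48 + Z\right) \left(\frac{7}{27} + \frac{26 Z}{27}\right)$ ($N{\left(Z \right)} = \left(Z - 48\right) \left(Z + \frac{Z - 7}{-20 - 7}\right) = \left(-48 + Z\right) \left(Z + \frac{-7 + Z}{-27}\right) = \left(-48 + Z\right) \left(Z - \frac{-7 + Z}{27}\right) = \left(-48 + Z\right) \left(Z - \left(- \frac{7}{27} + \frac{Z}{27}\right)\right) = \left(-48 + Z\right) \left(\frac{7}{27} + \frac{26 Z}{27}\right)$)
$N{\left(486 \right)} - 2305073 = \left(- \frac{112}{9} - 22338 + \frac{26 \cdot 486^{2}}{27}\right) - 2305073 = \left(- \frac{112}{9} - 22338 + \frac{26}{27} \cdot 236196\right) - 2305073 = \left(- \frac{112}{9} - 22338 + 227448\right) - 2305073 = \frac{1845878}{9} - 2305073 = - \frac{18899779}{9}$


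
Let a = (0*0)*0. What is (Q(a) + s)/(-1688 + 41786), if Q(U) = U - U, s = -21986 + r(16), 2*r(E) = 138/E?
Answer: -351707/641568 ≈ -0.54820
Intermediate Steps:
r(E) = 69/E (r(E) = (138/E)/2 = 69/E)
a = 0 (a = 0*0 = 0)
s = -351707/16 (s = -21986 + 69/16 = -351707/16 ≈ -21982.)
Q(U) = 0
(Q(a) + s)/(-1688 + 41786) = (0 - 351707/16)/(-1688 + 41786) = -351707/16/40098 = -351707/16*1/40098 = -351707/641568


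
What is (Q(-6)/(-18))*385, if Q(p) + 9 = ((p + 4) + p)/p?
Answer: 8855/54 ≈ 163.98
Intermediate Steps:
Q(p) = -9 + (4 + 2*p)/p (Q(p) = -9 + ((p + 4) + p)/p = -9 + ((4 + p) + p)/p = -9 + (4 + 2*p)/p)
(Q(-6)/(-18))*385 = ((-7 + 4/(-6))/(-18))*385 = ((-7 + 4*(-1/6))*(-1/18))*385 = ((-7 - 2/3)*(-1/18))*385 = -23/3*(-1/18)*385 = (23/54)*385 = 8855/54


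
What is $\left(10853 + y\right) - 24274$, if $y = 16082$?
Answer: $2661$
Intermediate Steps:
$\left(10853 + y\right) - 24274 = \left(10853 + 16082\right) - 24274 = 26935 - 24274 = 2661$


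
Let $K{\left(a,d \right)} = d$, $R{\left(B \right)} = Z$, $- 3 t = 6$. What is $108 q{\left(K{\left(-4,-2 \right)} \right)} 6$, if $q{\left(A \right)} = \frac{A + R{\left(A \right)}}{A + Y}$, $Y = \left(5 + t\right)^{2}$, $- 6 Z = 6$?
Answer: $- \frac{1944}{7} \approx -277.71$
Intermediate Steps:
$t = -2$ ($t = \left(- \frac{1}{3}\right) 6 = -2$)
$Z = -1$ ($Z = \left(- \frac{1}{6}\right) 6 = -1$)
$R{\left(B \right)} = -1$
$Y = 9$ ($Y = \left(5 - 2\right)^{2} = 3^{2} = 9$)
$q{\left(A \right)} = \frac{-1 + A}{9 + A}$ ($q{\left(A \right)} = \frac{A - 1}{A + 9} = \frac{-1 + A}{9 + A}$)
$108 q{\left(K{\left(-4,-2 \right)} \right)} 6 = 108 \frac{-1 - 2}{9 - 2} \cdot 6 = 108 \cdot \frac{1}{7} \left(-3\right) 6 = 108 \left(\left(- \frac{3}{7}\right) 6\right) = 108 \left(- \frac{18}{7}\right) = - \frac{1944}{7}$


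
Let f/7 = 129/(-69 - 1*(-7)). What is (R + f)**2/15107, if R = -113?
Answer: 62552281/58071308 ≈ 1.0772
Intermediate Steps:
f = -903/62 (f = 7*(129/(-69 - 1*(-7))) = 7*(129/(-69 + 7)) = 7*(129/(-62)) = 7*(129*(-1/62)) = 7*(-129/62) = -903/62 ≈ -14.565)
(R + f)**2/15107 = (-113 - 903/62)**2/15107 = (-7909/62)**2*(1/15107) = (62552281/3844)*(1/15107) = 62552281/58071308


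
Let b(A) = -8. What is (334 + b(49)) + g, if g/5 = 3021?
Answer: 15431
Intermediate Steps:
g = 15105 (g = 5*3021 = 15105)
(334 + b(49)) + g = (334 - 8) + 15105 = 326 + 15105 = 15431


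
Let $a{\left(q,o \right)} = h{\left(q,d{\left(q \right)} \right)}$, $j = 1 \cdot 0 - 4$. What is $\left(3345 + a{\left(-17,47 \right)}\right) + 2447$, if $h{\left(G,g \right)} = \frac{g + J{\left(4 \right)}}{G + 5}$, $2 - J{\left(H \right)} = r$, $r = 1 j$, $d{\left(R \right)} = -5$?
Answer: $\frac{69503}{12} \approx 5791.9$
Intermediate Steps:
$j = -4$ ($j = 0 - 4 = -4$)
$r = -4$ ($r = 1 \left(-4\right) = -4$)
$J{\left(H \right)} = 6$ ($J{\left(H \right)} = 2 - -4 = 2 + 4 = 6$)
$h{\left(G,g \right)} = \frac{6 + g}{5 + G}$ ($h{\left(G,g \right)} = \frac{g + 6}{G + 5} = \frac{6 + g}{5 + G}$)
$a{\left(q,o \right)} = \frac{1}{5 + q}$ ($a{\left(q,o \right)} = \frac{6 - 5}{5 + q} = \frac{1}{5 + q} 1 = \frac{1}{5 + q}$)
$\left(3345 + a{\left(-17,47 \right)}\right) + 2447 = \left(3345 + \frac{1}{5 - 17}\right) + 2447 = \left(3345 + \frac{1}{-12}\right) + 2447 = \left(3345 - \frac{1}{12}\right) + 2447 = \frac{40139}{12} + 2447 = \frac{69503}{12}$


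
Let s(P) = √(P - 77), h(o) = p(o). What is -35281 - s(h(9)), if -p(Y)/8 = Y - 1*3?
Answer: -35281 - 5*I*√5 ≈ -35281.0 - 11.18*I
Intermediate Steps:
p(Y) = 24 - 8*Y (p(Y) = -8*(Y - 1*3) = -8*(Y - 3) = -8*(-3 + Y) = 24 - 8*Y)
h(o) = 24 - 8*o
s(P) = √(-77 + P)
-35281 - s(h(9)) = -35281 - √(-77 + (24 - 8*9)) = -35281 - √(-77 + (24 - 72)) = -35281 - √(-77 - 48) = -35281 - √(-125) = -35281 - 5*I*√5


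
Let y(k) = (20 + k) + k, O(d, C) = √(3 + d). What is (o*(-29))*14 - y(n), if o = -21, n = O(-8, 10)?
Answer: 8506 - 2*I*√5 ≈ 8506.0 - 4.4721*I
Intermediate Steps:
n = I*√5 (n = √(3 - 8) = √(-5) = I*√5 ≈ 2.2361*I)
y(k) = 20 + 2*k
(o*(-29))*14 - y(n) = -21*(-29)*14 - (20 + 2*(I*√5)) = 609*14 - (20 + 2*I*√5) = 8526 + (-20 - 2*I*√5) = 8506 - 2*I*√5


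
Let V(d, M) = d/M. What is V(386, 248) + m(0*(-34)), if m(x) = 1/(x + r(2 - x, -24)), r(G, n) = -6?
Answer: 517/372 ≈ 1.3898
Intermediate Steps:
m(x) = 1/(-6 + x) (m(x) = 1/(x - 6) = 1/(-6 + x))
V(386, 248) + m(0*(-34)) = 386/248 + 1/(-6 + 0*(-34)) = 386*(1/248) + 1/(-6 + 0) = 193/124 + 1/(-6) = 193/124 - ⅙ = 517/372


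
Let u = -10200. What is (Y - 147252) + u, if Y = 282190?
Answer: 124738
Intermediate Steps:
(Y - 147252) + u = (282190 - 147252) - 10200 = 134938 - 10200 = 124738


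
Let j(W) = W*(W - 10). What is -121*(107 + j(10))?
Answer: -12947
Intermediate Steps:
j(W) = W*(-10 + W)
-121*(107 + j(10)) = -121*(107 + 10*(-10 + 10)) = -121*(107 + 10*0) = -121*(107 + 0) = -121*107 = -12947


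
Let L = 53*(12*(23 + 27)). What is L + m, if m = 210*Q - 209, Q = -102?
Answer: 10171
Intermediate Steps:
L = 31800 (L = 53*(12*50) = 53*600 = 31800)
m = -21629 (m = 210*(-102) - 209 = -21420 - 209 = -21629)
L + m = 31800 - 21629 = 10171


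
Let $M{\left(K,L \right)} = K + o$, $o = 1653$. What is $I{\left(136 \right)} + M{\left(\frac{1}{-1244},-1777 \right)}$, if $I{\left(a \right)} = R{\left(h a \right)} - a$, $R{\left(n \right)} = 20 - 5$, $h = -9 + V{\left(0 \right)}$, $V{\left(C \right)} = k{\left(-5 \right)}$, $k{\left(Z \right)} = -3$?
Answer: $\frac{1905807}{1244} \approx 1532.0$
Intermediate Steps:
$V{\left(C \right)} = -3$
$M{\left(K,L \right)} = 1653 + K$ ($M{\left(K,L \right)} = K + 1653 = 1653 + K$)
$h = -12$ ($h = -9 - 3 = -12$)
$R{\left(n \right)} = 15$
$I{\left(a \right)} = 15 - a$
$I{\left(136 \right)} + M{\left(\frac{1}{-1244},-1777 \right)} = \left(15 - 136\right) + \left(1653 + \frac{1}{-1244}\right) = \left(15 - 136\right) + \left(1653 - \frac{1}{1244}\right) = -121 + \frac{2056331}{1244} = \frac{1905807}{1244}$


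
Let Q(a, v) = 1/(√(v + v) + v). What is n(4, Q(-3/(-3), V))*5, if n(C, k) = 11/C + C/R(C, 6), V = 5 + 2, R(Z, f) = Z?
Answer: 75/4 ≈ 18.750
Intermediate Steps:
V = 7
Q(a, v) = 1/(v + √2*√v) (Q(a, v) = 1/(√(2*v) + v) = 1/(√2*√v + v) = 1/(v + √2*√v))
n(C, k) = 1 + 11/C (n(C, k) = 11/C + C/C = 11/C + 1 = 1 + 11/C)
n(4, Q(-3/(-3), V))*5 = ((11 + 4)/4)*5 = ((¼)*15)*5 = (15/4)*5 = 75/4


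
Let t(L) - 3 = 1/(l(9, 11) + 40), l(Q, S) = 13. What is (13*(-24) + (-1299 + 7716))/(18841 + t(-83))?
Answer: 107855/332911 ≈ 0.32398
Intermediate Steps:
t(L) = 160/53 (t(L) = 3 + 1/(13 + 40) = 3 + 1/53 = 160/53)
(13*(-24) + (-1299 + 7716))/(18841 + t(-83)) = (13*(-24) + (-1299 + 7716))/(18841 + 160/53) = (-312 + 6417)/(998733/53) = 6105*(53/998733) = 107855/332911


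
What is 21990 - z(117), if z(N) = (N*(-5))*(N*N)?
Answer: 8030055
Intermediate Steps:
z(N) = -5*N**3 (z(N) = (-5*N)*N**2 = -5*N**3)
21990 - z(117) = 21990 - (-5)*117**3 = 21990 - (-5)*1601613 = 21990 - 1*(-8008065) = 21990 + 8008065 = 8030055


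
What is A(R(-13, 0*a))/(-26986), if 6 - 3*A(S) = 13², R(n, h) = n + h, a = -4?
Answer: 163/80958 ≈ 0.0020134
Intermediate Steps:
R(n, h) = h + n
A(S) = -163/3 (A(S) = 2 - ⅓*13² = 2 - ⅓*169 = 2 - 169/3 = -163/3)
A(R(-13, 0*a))/(-26986) = -163/3/(-26986) = -163/3*(-1/26986) = 163/80958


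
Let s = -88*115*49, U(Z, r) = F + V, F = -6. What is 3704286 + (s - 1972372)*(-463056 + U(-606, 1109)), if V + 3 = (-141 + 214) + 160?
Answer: 1142389713950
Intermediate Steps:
V = 230 (V = -3 + ((-141 + 214) + 160) = -3 + (73 + 160) = -3 + 233 = 230)
U(Z, r) = 224 (U(Z, r) = -6 + 230 = 224)
s = -495880 (s = -10120*49 = -495880)
3704286 + (s - 1972372)*(-463056 + U(-606, 1109)) = 3704286 + (-495880 - 1972372)*(-463056 + 224) = 3704286 - 2468252*(-462832) = 3704286 + 1142386009664 = 1142389713950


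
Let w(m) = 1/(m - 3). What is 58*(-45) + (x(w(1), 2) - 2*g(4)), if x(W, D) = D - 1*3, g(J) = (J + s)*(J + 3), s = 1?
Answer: -2681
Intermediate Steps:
w(m) = 1/(-3 + m)
g(J) = (1 + J)*(3 + J) (g(J) = (J + 1)*(J + 3) = (1 + J)*(3 + J))
x(W, D) = -3 + D (x(W, D) = D - 3 = -3 + D)
58*(-45) + (x(w(1), 2) - 2*g(4)) = 58*(-45) + ((-3 + 2) - 2*(3 + 4² + 4*4)) = -2610 + (-1 - 2*(3 + 16 + 16)) = -2610 + (-1 - 2*35) = -2610 + (-1 - 70) = -2610 - 71 = -2681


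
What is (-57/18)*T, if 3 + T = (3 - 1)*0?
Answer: 19/2 ≈ 9.5000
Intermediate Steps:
T = -3 (T = -3 + (3 - 1)*0 = -3 + 2*0 = -3 + 0 = -3)
(-57/18)*T = -57/18*(-3) = -57*1/18*(-3) = -19/6*(-3) = 19/2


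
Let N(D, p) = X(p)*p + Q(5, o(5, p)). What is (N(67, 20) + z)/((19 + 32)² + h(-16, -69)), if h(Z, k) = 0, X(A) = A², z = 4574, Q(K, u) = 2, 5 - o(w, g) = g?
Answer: 4192/867 ≈ 4.8351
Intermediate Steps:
o(w, g) = 5 - g
N(D, p) = 2 + p³ (N(D, p) = p²*p + 2 = p³ + 2 = 2 + p³)
(N(67, 20) + z)/((19 + 32)² + h(-16, -69)) = ((2 + 20³) + 4574)/((19 + 32)² + 0) = ((2 + 8000) + 4574)/(51² + 0) = (8002 + 4574)/(2601 + 0) = 12576/2601 = 12576*(1/2601) = 4192/867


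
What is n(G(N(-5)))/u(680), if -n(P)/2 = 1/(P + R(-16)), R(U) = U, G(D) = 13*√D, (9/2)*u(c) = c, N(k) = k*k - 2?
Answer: -18/308635 - 117*√23/2469080 ≈ -0.00028558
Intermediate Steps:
N(k) = -2 + k² (N(k) = k² - 2 = -2 + k²)
u(c) = 2*c/9
n(P) = -2/(-16 + P) (n(P) = -2/(P - 16) = -2/(-16 + P))
n(G(N(-5)))/u(680) = (-2/(-16 + 13*√(-2 + (-5)²)))/(((2/9)*680)) = (-2/(-16 + 13*√(-2 + 25)))/(1360/9) = -2/(-16 + 13*√23)*(9/1360) = -9/(680*(-16 + 13*√23))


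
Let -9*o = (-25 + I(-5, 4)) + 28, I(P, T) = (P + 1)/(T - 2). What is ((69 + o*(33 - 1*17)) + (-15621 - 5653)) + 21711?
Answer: 4538/9 ≈ 504.22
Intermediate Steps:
I(P, T) = (1 + P)/(-2 + T)
o = -⅑ (o = -((-25 + (1 - 5)/(-2 + 4)) + 28)/9 = -((-25 - 4/2) + 28)/9 = -((-25 + (½)*(-4)) + 28)/9 = -((-25 - 2) + 28)/9 = -(-27 + 28)/9 = -⅑*1 = -⅑ ≈ -0.11111)
((69 + o*(33 - 1*17)) + (-15621 - 5653)) + 21711 = ((69 - (33 - 1*17)/9) + (-15621 - 5653)) + 21711 = ((69 - (33 - 17)/9) - 21274) + 21711 = ((69 - ⅑*16) - 21274) + 21711 = ((69 - 16/9) - 21274) + 21711 = (605/9 - 21274) + 21711 = -190861/9 + 21711 = 4538/9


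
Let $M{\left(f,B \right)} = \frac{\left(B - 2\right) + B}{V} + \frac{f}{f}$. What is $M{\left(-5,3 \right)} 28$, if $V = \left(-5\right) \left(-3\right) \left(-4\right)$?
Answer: $\frac{392}{15} \approx 26.133$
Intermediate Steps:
$V = -60$ ($V = 15 \left(-4\right) = -60$)
$M{\left(f,B \right)} = \frac{31}{30} - \frac{B}{30}$ ($M{\left(f,B \right)} = \frac{\left(B - 2\right) + B}{-60} + \frac{f}{f} = \left(\left(-2 + B\right) + B\right) \left(- \frac{1}{60}\right) + 1 = \left(-2 + 2 B\right) \left(- \frac{1}{60}\right) + 1 = \left(\frac{1}{30} - \frac{B}{30}\right) + 1 = \frac{31}{30} - \frac{B}{30}$)
$M{\left(-5,3 \right)} 28 = \left(\frac{31}{30} - \frac{1}{10}\right) 28 = \frac{14}{15} \cdot 28 = \frac{392}{15}$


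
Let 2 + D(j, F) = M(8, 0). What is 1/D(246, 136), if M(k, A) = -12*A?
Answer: -½ ≈ -0.50000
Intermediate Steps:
D(j, F) = -2 (D(j, F) = -2 - 12*0 = -2 + 0 = -2)
1/D(246, 136) = 1/(-2) = -½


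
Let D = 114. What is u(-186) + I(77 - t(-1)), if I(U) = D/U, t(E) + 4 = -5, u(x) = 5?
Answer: 272/43 ≈ 6.3256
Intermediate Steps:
t(E) = -9 (t(E) = -4 - 5 = -9)
I(U) = 114/U
u(-186) + I(77 - t(-1)) = 5 + 114/(77 - 1*(-9)) = 5 + 114/(77 + 9) = 5 + 114/86 = 5 + 114*(1/86) = 5 + 57/43 = 272/43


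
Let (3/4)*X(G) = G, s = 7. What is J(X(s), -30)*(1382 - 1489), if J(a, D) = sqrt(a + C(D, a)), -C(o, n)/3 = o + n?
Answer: -107*sqrt(642)/3 ≈ -903.71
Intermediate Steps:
C(o, n) = -3*n - 3*o (C(o, n) = -3*(o + n) = -3*(n + o) = -3*n - 3*o)
X(G) = 4*G/3
J(a, D) = sqrt(-3*D - 2*a) (J(a, D) = sqrt(a + (-3*a - 3*D)) = sqrt(a + (-3*D - 3*a)) = sqrt(-3*D - 2*a))
J(X(s), -30)*(1382 - 1489) = sqrt(-3*(-30) - 8*7/3)*(1382 - 1489) = sqrt(90 - 2*28/3)*(-107) = sqrt(90 - 56/3)*(-107) = sqrt(214/3)*(-107) = (sqrt(642)/3)*(-107) = -107*sqrt(642)/3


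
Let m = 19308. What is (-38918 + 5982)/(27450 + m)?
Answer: -16468/23379 ≈ -0.70439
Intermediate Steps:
(-38918 + 5982)/(27450 + m) = (-38918 + 5982)/(27450 + 19308) = -32936/46758 = -32936*1/46758 = -16468/23379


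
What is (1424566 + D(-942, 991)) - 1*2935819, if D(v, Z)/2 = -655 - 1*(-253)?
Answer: -1512057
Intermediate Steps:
D(v, Z) = -804 (D(v, Z) = 2*(-655 - 1*(-253)) = 2*(-655 + 253) = 2*(-402) = -804)
(1424566 + D(-942, 991)) - 1*2935819 = (1424566 - 804) - 1*2935819 = 1423762 - 2935819 = -1512057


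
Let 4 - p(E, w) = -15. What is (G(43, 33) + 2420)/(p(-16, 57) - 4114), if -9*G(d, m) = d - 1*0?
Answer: -21737/36855 ≈ -0.58980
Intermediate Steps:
G(d, m) = -d/9 (G(d, m) = -(d - 1*0)/9 = -(d + 0)/9 = -d/9)
p(E, w) = 19 (p(E, w) = 4 - 1*(-15) = 4 + 15 = 19)
(G(43, 33) + 2420)/(p(-16, 57) - 4114) = (-1/9*43 + 2420)/(19 - 4114) = (-43/9 + 2420)/(-4095) = (21737/9)*(-1/4095) = -21737/36855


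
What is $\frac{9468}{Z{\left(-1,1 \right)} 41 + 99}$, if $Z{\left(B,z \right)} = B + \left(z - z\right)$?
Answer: $\frac{4734}{29} \approx 163.24$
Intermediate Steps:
$Z{\left(B,z \right)} = B$ ($Z{\left(B,z \right)} = B + 0 = B$)
$\frac{9468}{Z{\left(-1,1 \right)} 41 + 99} = \frac{9468}{\left(-1\right) 41 + 99} = \frac{9468}{-41 + 99} = \frac{9468}{58} = 9468 \cdot \frac{1}{58} = \frac{4734}{29}$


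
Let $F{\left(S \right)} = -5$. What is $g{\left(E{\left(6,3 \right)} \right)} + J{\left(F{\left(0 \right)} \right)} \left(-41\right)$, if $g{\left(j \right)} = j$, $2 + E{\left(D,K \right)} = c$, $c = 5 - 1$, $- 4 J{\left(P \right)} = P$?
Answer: $- \frac{197}{4} \approx -49.25$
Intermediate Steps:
$J{\left(P \right)} = - \frac{P}{4}$
$c = 4$ ($c = 5 - 1 = 4$)
$E{\left(D,K \right)} = 2$ ($E{\left(D,K \right)} = -2 + 4 = 2$)
$g{\left(E{\left(6,3 \right)} \right)} + J{\left(F{\left(0 \right)} \right)} \left(-41\right) = 2 + \left(- \frac{1}{4}\right) \left(-5\right) \left(-41\right) = 2 + \frac{5}{4} \left(-41\right) = 2 - \frac{205}{4} = - \frac{197}{4}$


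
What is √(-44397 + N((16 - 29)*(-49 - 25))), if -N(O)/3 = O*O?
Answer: I*√2820729 ≈ 1679.5*I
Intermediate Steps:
N(O) = -3*O² (N(O) = -3*O*O = -3*O²)
√(-44397 + N((16 - 29)*(-49 - 25))) = √(-44397 - 3*(-49 - 25)²*(16 - 29)²) = √(-44397 - 3*(-13*(-74))²) = √(-44397 - 3*962²) = √(-44397 - 3*925444) = √(-44397 - 2776332) = √(-2820729) = I*√2820729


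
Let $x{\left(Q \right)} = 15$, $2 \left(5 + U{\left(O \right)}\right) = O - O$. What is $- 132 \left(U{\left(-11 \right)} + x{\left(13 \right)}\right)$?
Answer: $-1320$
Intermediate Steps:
$U{\left(O \right)} = -5$ ($U{\left(O \right)} = -5 + \frac{O - O}{2} = -5 + \frac{1}{2} \cdot 0 = -5 + 0 = -5$)
$- 132 \left(U{\left(-11 \right)} + x{\left(13 \right)}\right) = - 132 \left(-5 + 15\right) = \left(-132\right) 10 = -1320$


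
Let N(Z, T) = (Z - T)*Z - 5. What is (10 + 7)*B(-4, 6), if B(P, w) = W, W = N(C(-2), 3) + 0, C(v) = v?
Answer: 85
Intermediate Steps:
N(Z, T) = -5 + Z*(Z - T) (N(Z, T) = Z*(Z - T) - 5 = -5 + Z*(Z - T))
W = 5 (W = (-5 + (-2)**2 - 1*3*(-2)) + 0 = (-5 + 4 + 6) + 0 = 5 + 0 = 5)
B(P, w) = 5
(10 + 7)*B(-4, 6) = (10 + 7)*5 = 17*5 = 85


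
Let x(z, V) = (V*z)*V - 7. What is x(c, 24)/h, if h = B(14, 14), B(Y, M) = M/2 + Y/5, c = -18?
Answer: -51875/49 ≈ -1058.7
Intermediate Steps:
B(Y, M) = M/2 + Y/5 (B(Y, M) = M*(1/2) + Y*(1/5) = M/2 + Y/5)
x(z, V) = -7 + z*V**2 (x(z, V) = z*V**2 - 7 = -7 + z*V**2)
h = 49/5 (h = (1/2)*14 + (1/5)*14 = 7 + 14/5 = 49/5 ≈ 9.8000)
x(c, 24)/h = (-7 - 18*24**2)/(49/5) = (-7 - 18*576)*(5/49) = (-7 - 10368)*(5/49) = -10375*5/49 = -51875/49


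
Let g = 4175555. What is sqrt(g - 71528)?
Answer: 9*sqrt(50667) ≈ 2025.8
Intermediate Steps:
sqrt(g - 71528) = sqrt(4175555 - 71528) = sqrt(4104027) = 9*sqrt(50667)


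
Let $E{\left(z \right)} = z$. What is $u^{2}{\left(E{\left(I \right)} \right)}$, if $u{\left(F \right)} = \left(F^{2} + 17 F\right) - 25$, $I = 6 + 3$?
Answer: $43681$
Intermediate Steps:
$I = 9$
$u{\left(F \right)} = -25 + F^{2} + 17 F$
$u^{2}{\left(E{\left(I \right)} \right)} = \left(-25 + 9^{2} + 17 \cdot 9\right)^{2} = \left(-25 + 81 + 153\right)^{2} = 209^{2} = 43681$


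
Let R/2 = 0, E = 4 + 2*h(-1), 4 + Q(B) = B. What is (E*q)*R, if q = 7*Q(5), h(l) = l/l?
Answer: 0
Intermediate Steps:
Q(B) = -4 + B
h(l) = 1
E = 6 (E = 4 + 2*1 = 4 + 2 = 6)
R = 0 (R = 2*0 = 0)
q = 7 (q = 7*(-4 + 5) = 7*1 = 7)
(E*q)*R = (6*7)*0 = 42*0 = 0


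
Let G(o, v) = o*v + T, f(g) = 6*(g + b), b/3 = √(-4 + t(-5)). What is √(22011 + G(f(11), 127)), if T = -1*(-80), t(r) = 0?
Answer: √(30473 + 4572*I) ≈ 175.05 + 13.059*I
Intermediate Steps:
b = 6*I (b = 3*√(-4 + 0) = 3*√(-4) = 3*(2*I) = 6*I ≈ 6.0*I)
T = 80
f(g) = 6*g + 36*I (f(g) = 6*(g + 6*I) = 6*g + 36*I)
G(o, v) = 80 + o*v (G(o, v) = o*v + 80 = 80 + o*v)
√(22011 + G(f(11), 127)) = √(22011 + (80 + (6*11 + 36*I)*127)) = √(22011 + (80 + (66 + 36*I)*127)) = √(22011 + (80 + (8382 + 4572*I))) = √(22011 + (8462 + 4572*I)) = √(30473 + 4572*I)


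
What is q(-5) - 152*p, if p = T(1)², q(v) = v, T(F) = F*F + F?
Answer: -613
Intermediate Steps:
T(F) = F + F² (T(F) = F² + F = F + F²)
p = 4 (p = (1*(1 + 1))² = (1*2)² = 2² = 4)
q(-5) - 152*p = -5 - 152*4 = -5 - 608 = -613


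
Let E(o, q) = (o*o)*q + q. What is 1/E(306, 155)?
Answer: 1/14513735 ≈ 6.8900e-8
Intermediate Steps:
E(o, q) = q + q*o² (E(o, q) = o²*q + q = q*o² + q = q + q*o²)
1/E(306, 155) = 1/(155*(1 + 306²)) = 1/(155*(1 + 93636)) = 1/(155*93637) = 1/14513735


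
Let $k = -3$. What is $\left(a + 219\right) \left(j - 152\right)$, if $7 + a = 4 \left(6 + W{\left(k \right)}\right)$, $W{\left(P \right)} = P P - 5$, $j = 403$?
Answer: $63252$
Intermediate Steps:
$W{\left(P \right)} = -5 + P^{2}$ ($W{\left(P \right)} = P^{2} - 5 = -5 + P^{2}$)
$a = 33$ ($a = -7 + 4 \left(6 - \left(5 - \left(-3\right)^{2}\right)\right) = -7 + 4 \left(6 + \left(-5 + 9\right)\right) = -7 + 4 \left(6 + 4\right) = -7 + 4 \cdot 10 = -7 + 40 = 33$)
$\left(a + 219\right) \left(j - 152\right) = \left(33 + 219\right) \left(403 - 152\right) = 252 \cdot 251 = 63252$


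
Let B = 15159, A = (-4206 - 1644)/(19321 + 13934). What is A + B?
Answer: 11202371/739 ≈ 15159.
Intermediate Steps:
A = -130/739 (A = -5850/33255 = -5850*1/33255 = -130/739 ≈ -0.17591)
A + B = -130/739 + 15159 = 11202371/739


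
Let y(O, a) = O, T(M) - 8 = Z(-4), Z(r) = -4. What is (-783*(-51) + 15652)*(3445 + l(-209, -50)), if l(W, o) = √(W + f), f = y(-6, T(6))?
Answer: 191490325 + 55585*I*√215 ≈ 1.9149e+8 + 8.1504e+5*I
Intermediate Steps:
T(M) = 4 (T(M) = 8 - 4 = 4)
f = -6
l(W, o) = √(-6 + W) (l(W, o) = √(W - 6) = √(-6 + W))
(-783*(-51) + 15652)*(3445 + l(-209, -50)) = (-783*(-51) + 15652)*(3445 + √(-6 - 209)) = (39933 + 15652)*(3445 + √(-215)) = 55585*(3445 + I*√215) = 191490325 + 55585*I*√215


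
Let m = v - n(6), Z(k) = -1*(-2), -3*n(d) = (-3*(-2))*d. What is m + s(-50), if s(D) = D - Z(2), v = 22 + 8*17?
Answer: 118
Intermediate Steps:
n(d) = -2*d (n(d) = -(-3*(-2))*d/3 = -2*d)
v = 158 (v = 22 + 136 = 158)
Z(k) = 2
s(D) = -2 + D (s(D) = D - 1*2 = D - 2 = -2 + D)
m = 170 (m = 158 - (-2)*6 = 158 - 1*(-12) = 158 + 12 = 170)
m + s(-50) = 170 + (-2 - 50) = 170 - 52 = 118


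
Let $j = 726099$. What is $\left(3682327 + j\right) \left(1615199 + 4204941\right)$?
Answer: $25657656499640$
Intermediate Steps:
$\left(3682327 + j\right) \left(1615199 + 4204941\right) = \left(3682327 + 726099\right) \left(1615199 + 4204941\right) = 4408426 \cdot 5820140 = 25657656499640$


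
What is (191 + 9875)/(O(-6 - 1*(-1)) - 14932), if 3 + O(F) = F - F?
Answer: -10066/14935 ≈ -0.67399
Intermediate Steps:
O(F) = -3 (O(F) = -3 + (F - F) = -3 + 0 = -3)
(191 + 9875)/(O(-6 - 1*(-1)) - 14932) = (191 + 9875)/(-3 - 14932) = 10066/(-14935) = 10066*(-1/14935) = -10066/14935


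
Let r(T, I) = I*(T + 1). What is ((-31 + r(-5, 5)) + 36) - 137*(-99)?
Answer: 13548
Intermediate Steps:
r(T, I) = I*(1 + T)
((-31 + r(-5, 5)) + 36) - 137*(-99) = ((-31 + 5*(1 - 5)) + 36) - 137*(-99) = ((-31 + 5*(-4)) + 36) + 13563 = ((-31 - 20) + 36) + 13563 = (-51 + 36) + 13563 = -15 + 13563 = 13548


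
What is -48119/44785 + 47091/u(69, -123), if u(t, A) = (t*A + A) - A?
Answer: -839118796/126696765 ≈ -6.6230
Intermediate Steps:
u(t, A) = A*t (u(t, A) = (A*t + A) - A = (A + A*t) - A = A*t)
-48119/44785 + 47091/u(69, -123) = -48119/44785 + 47091/((-123*69)) = -48119*1/44785 + 47091/(-8487) = -48119/44785 + 47091*(-1/8487) = -48119/44785 - 15697/2829 = -839118796/126696765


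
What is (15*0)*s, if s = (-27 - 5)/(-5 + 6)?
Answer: 0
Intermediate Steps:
s = -32 (s = -32/1 = -32*1 = -32)
(15*0)*s = (15*0)*(-32) = 0*(-32) = 0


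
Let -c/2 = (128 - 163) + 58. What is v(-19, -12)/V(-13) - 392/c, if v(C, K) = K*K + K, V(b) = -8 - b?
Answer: 4016/115 ≈ 34.922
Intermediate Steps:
v(C, K) = K + K² (v(C, K) = K² + K = K + K²)
c = -46 (c = -2*((128 - 163) + 58) = -2*(-35 + 58) = -2*23 = -46)
v(-19, -12)/V(-13) - 392/c = (-12*(1 - 12))/(-8 - 1*(-13)) - 392/(-46) = (-12*(-11))/(-8 + 13) - 392*(-1/46) = 132/5 + 196/23 = 4016/115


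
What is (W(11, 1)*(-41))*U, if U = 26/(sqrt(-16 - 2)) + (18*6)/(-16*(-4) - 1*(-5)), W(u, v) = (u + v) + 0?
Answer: -17712/23 + 2132*I*sqrt(2) ≈ -770.09 + 3015.1*I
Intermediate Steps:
W(u, v) = u + v
U = 36/23 - 13*I*sqrt(2)/3 (U = 26/(sqrt(-18)) + 108/(64 + 5) = 26/((3*I*sqrt(2))) + 108/69 = 26*(-I*sqrt(2)/6) + 108*(1/69) = -13*I*sqrt(2)/3 + 36/23 = 36/23 - 13*I*sqrt(2)/3 ≈ 1.5652 - 6.1283*I)
(W(11, 1)*(-41))*U = ((11 + 1)*(-41))*(36/23 - 13*I*sqrt(2)/3) = (12*(-41))*(36/23 - 13*I*sqrt(2)/3) = -492*(36/23 - 13*I*sqrt(2)/3) = -17712/23 + 2132*I*sqrt(2)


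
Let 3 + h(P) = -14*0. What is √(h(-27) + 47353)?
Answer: 5*√1894 ≈ 217.60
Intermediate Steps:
h(P) = -3 (h(P) = -3 - 14*0 = -3 + 0 = -3)
√(h(-27) + 47353) = √(-3 + 47353) = √47350 = 5*√1894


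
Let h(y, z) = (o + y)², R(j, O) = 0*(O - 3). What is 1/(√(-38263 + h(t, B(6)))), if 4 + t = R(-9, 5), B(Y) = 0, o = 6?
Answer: -I*√4251/12753 ≈ -0.0051125*I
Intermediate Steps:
R(j, O) = 0 (R(j, O) = 0*(-3 + O) = 0)
t = -4 (t = -4 + 0 = -4)
h(y, z) = (6 + y)²
1/(√(-38263 + h(t, B(6)))) = 1/(√(-38263 + (6 - 4)²)) = 1/(√(-38263 + 2²)) = 1/(√(-38263 + 4)) = 1/(√(-38259)) = 1/(3*I*√4251) = -I*√4251/12753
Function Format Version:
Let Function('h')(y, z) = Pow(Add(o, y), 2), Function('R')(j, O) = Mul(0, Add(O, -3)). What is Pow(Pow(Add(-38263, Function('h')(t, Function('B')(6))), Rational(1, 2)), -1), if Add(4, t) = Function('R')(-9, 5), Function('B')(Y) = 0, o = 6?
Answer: Mul(Rational(-1, 12753), I, Pow(4251, Rational(1, 2))) ≈ Mul(-0.0051125, I)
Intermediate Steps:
Function('R')(j, O) = 0 (Function('R')(j, O) = Mul(0, Add(-3, O)) = 0)
t = -4 (t = Add(-4, 0) = -4)
Function('h')(y, z) = Pow(Add(6, y), 2)
Pow(Pow(Add(-38263, Function('h')(t, Function('B')(6))), Rational(1, 2)), -1) = Pow(Pow(Add(-38263, Pow(Add(6, -4), 2)), Rational(1, 2)), -1) = Pow(Pow(Add(-38263, Pow(2, 2)), Rational(1, 2)), -1) = Pow(Pow(Add(-38263, 4), Rational(1, 2)), -1) = Pow(Pow(-38259, Rational(1, 2)), -1) = Pow(Mul(3, I, Pow(4251, Rational(1, 2))), -1) = Mul(Rational(-1, 12753), I, Pow(4251, Rational(1, 2)))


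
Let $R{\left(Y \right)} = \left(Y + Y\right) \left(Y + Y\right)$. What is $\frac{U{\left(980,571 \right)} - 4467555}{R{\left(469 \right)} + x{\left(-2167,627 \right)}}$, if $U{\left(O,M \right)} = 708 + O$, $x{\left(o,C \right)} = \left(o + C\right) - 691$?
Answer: $- \frac{4465867}{877613} \approx -5.0887$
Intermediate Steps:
$x{\left(o,C \right)} = -691 + C + o$ ($x{\left(o,C \right)} = \left(C + o\right) - 691 = -691 + C + o$)
$R{\left(Y \right)} = 4 Y^{2}$ ($R{\left(Y \right)} = 2 Y 2 Y = 4 Y^{2}$)
$\frac{U{\left(980,571 \right)} - 4467555}{R{\left(469 \right)} + x{\left(-2167,627 \right)}} = \frac{\left(708 + 980\right) - 4467555}{4 \cdot 469^{2} - 2231} = \frac{1688 - 4467555}{4 \cdot 219961 - 2231} = - \frac{4465867}{879844 - 2231} = - \frac{4465867}{877613}$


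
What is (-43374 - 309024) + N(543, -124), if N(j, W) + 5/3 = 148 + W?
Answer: -1057127/3 ≈ -3.5238e+5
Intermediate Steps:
N(j, W) = 439/3 + W (N(j, W) = -5/3 + (148 + W) = 439/3 + W)
(-43374 - 309024) + N(543, -124) = (-43374 - 309024) + (439/3 - 124) = -352398 + 67/3 = -1057127/3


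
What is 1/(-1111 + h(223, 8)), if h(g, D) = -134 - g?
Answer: -1/1468 ≈ -0.00068120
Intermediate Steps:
1/(-1111 + h(223, 8)) = 1/(-1111 + (-134 - 1*223)) = 1/(-1111 + (-134 - 223)) = 1/(-1111 - 357) = 1/(-1468) = -1/1468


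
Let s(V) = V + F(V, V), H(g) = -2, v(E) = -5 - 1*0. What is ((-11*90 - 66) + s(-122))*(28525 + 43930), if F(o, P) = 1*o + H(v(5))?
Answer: -94336410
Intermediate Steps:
v(E) = -5 (v(E) = -5 + 0 = -5)
F(o, P) = -2 + o (F(o, P) = 1*o - 2 = o - 2 = -2 + o)
s(V) = -2 + 2*V (s(V) = V + (-2 + V) = -2 + 2*V)
((-11*90 - 66) + s(-122))*(28525 + 43930) = ((-11*90 - 66) + (-2 + 2*(-122)))*(28525 + 43930) = ((-990 - 66) + (-2 - 244))*72455 = (-1056 - 246)*72455 = -1302*72455 = -94336410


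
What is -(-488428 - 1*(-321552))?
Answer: 166876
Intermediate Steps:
-(-488428 - 1*(-321552)) = -(-488428 + 321552) = -1*(-166876) = 166876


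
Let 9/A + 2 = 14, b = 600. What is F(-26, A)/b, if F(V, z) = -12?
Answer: -1/50 ≈ -0.020000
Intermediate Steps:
A = 3/4 (A = 9/(-2 + 14) = 9/12 = 9*(1/12) = 3/4 ≈ 0.75000)
F(-26, A)/b = -12/600 = -12*1/600 = -1/50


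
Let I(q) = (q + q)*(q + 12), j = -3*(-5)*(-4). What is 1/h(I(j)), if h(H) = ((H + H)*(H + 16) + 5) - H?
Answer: 1/66533765 ≈ 1.5030e-8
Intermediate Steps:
j = -60 (j = 15*(-4) = -60)
I(q) = 2*q*(12 + q) (I(q) = (2*q)*(12 + q) = 2*q*(12 + q))
h(H) = 5 - H + 2*H*(16 + H) (h(H) = ((2*H)*(16 + H) + 5) - H = (2*H*(16 + H) + 5) - H = (5 + 2*H*(16 + H)) - H = 5 - H + 2*H*(16 + H))
1/h(I(j)) = 1/(5 + 2*(2*(-60)*(12 - 60))**2 + 31*(2*(-60)*(12 - 60))) = 1/(5 + 2*(2*(-60)*(-48))**2 + 31*(2*(-60)*(-48))) = 1/(5 + 2*5760**2 + 31*5760) = 1/(5 + 2*33177600 + 178560) = 1/(5 + 66355200 + 178560) = 1/66533765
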